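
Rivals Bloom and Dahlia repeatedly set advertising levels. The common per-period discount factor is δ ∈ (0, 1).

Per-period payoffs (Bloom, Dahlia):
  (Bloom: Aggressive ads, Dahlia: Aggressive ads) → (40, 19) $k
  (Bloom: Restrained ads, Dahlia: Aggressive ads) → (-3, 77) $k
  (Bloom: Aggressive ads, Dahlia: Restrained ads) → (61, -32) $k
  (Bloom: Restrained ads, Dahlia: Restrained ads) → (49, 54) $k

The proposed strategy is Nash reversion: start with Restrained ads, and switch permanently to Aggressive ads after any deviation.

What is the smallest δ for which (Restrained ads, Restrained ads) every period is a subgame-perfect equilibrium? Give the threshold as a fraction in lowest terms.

4/7

For Bloom: deviation gain 61−49 = 12, per-period punishment loss 49−40 = 9. IC gives δ ≥ 12/21 = 4/7.
For Dahlia: gain 23, loss 35 per period, so δ ≥ 23/58.
The tighter constraint is Bloom's, so cooperation needs δ ≥ 4/7.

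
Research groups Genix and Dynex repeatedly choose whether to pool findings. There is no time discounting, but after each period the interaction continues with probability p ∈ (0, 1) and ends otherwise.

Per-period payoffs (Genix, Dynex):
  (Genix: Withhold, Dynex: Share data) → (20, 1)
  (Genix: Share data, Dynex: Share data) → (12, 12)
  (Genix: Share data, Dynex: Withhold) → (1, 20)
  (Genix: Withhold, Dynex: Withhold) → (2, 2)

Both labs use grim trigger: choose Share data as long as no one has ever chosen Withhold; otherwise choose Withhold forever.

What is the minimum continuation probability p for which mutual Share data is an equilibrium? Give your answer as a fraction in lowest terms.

4/9

With no time discounting, the continuation probability p plays the role of the discount factor.
Grim-trigger IC: 12/(1−p) ≥ 20 + 2p/(1−p) ⇒ p ≥ (20−12)/(20−2) = 4/9.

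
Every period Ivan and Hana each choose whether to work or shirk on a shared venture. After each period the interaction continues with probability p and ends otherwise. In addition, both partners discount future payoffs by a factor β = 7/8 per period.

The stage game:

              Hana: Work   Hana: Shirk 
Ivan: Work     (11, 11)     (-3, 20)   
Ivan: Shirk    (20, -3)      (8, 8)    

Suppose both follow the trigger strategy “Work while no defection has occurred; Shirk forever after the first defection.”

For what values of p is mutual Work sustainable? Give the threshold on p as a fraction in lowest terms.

6/7

With continuation probability p and discount β, the effective per-period discount factor is βp.
Grim-trigger IC: βp ≥ (20−11)/(20−8) = 3/4.
So p ≥ (3/4)/(7/8) = 6/7.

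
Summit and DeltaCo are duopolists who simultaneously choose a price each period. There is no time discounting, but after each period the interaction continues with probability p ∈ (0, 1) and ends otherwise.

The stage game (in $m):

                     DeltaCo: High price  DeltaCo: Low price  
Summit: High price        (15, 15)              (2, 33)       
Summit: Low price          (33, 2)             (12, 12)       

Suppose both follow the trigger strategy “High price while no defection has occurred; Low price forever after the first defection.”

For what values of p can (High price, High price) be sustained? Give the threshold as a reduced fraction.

Expected cooperation value is 15 + p·15 + p²·15 + … = 15/(1−p); deviation gives 33 + p·12/(1−p).
15 ≥ 33(1−p) + 12p ⇒ 21p ≥ 18 ⇒ p ≥ 18/21 = 6/7.

6/7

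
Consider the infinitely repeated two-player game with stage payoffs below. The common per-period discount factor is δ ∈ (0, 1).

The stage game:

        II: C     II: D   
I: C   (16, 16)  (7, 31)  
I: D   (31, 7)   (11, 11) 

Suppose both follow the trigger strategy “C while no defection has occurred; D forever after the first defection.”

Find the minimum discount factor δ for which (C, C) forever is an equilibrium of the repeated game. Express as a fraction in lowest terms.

3/4

One-period gain from deviating is 31 − 16 = 15. The loss is 16 − 11 = 5 in every subsequent period, with present value 5·δ/(1−δ).
Deviation is unprofitable when 5·δ/(1−δ) ≥ 15, i.e. δ/(1−δ) ≥ 3.
Equivalently δ ≥ 15/(15+5) = 3/4.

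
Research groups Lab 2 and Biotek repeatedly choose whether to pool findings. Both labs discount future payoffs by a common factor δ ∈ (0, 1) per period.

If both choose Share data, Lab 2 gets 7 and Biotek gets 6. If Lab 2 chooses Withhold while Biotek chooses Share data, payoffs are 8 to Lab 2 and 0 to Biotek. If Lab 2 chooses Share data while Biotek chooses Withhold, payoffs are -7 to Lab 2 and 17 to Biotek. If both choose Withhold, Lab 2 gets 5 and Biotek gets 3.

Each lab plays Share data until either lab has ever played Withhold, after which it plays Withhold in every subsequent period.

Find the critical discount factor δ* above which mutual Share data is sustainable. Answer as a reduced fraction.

For Lab 2: deviation gain 8−7 = 1, per-period punishment loss 7−5 = 2. IC gives δ ≥ 1/3.
For Biotek: gain 11, loss 3 per period, so δ ≥ 11/14.
The tighter constraint is Biotek's, so cooperation needs δ ≥ 11/14.

11/14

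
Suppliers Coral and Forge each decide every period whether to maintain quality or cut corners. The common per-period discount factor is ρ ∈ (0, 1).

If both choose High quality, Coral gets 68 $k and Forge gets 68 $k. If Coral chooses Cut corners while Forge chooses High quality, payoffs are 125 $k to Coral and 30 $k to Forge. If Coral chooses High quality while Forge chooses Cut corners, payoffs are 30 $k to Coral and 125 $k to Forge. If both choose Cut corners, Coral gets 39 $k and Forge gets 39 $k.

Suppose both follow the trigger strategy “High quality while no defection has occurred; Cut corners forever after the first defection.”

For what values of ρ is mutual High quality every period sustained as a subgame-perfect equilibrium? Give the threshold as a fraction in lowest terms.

57/86

68/(1−ρ) ≥ 125 + 39ρ/(1−ρ)
68 ≥ 125 − 86ρ
ρ ≥ 57/86.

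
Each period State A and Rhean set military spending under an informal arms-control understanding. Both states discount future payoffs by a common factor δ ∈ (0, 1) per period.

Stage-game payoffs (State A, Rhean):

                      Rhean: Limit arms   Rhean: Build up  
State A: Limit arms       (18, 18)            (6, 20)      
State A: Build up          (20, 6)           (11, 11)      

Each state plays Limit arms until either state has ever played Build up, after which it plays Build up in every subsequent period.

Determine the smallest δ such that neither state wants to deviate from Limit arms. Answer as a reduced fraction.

Cooperation forever yields 18 each period: 18/(1−δ).
Deviating yields 20 once, then 11 forever: 20 + 11δ/(1−δ).
No profitable deviation requires 18/(1−δ) ≥ 20 + 11δ/(1−δ).
Multiplying by (1−δ): 18 ≥ 20(1−δ) + 11δ = 20 − 9δ.
So 9δ ≥ 2, i.e. δ ≥ 2/9.

2/9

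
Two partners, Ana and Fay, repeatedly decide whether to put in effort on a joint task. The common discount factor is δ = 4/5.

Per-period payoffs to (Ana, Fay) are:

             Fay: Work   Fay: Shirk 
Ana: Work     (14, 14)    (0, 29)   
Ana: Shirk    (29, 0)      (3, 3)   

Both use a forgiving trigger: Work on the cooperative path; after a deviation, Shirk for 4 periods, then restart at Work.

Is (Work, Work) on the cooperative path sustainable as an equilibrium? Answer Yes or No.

A one-shot deviation gives 29 now, then 3 for 4 periods, then back to 14.
Gain from deviating: (29−14) today; loss: (14−3) in each of the next 4 periods.
No-deviation condition: (14−3)(δ+…+δ^4) ≥ 29−14, i.e. δ+…+δ^4 ≥ 15/11.
At δ = 4/5: δ+…+δ^4 = 2.3616 ≥ 1.3636.
So cooperation is sustainable.

Yes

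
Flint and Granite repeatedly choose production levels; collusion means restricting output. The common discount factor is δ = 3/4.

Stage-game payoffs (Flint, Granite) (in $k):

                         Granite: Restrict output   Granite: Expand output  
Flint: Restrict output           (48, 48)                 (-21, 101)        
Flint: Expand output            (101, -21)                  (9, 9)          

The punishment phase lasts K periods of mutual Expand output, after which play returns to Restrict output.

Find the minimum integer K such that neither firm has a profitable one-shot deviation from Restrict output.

IC: δ(1−δ^K)/(1−δ) ≥ (101−48)/(48−9) = 53/39.
With δ = 3/4: need 1 − δ^K ≥ 53/39·(1−3/4)/(3/4), i.e. δ^K ≤ 0.5470.
Since (3/4)^2 = 0.5625 and (3/4)^3 = 0.4219, the smallest such K is 3.

3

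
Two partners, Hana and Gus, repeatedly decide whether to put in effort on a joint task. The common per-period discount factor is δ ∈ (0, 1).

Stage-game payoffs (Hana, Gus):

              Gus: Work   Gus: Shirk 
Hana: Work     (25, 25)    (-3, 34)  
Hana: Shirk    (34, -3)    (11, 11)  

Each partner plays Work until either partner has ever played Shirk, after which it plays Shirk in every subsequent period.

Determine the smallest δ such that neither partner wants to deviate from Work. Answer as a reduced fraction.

9/23

Cooperation forever yields 25 each period: 25/(1−δ).
Deviating yields 34 once, then 11 forever: 34 + 11δ/(1−δ).
No profitable deviation requires 25/(1−δ) ≥ 34 + 11δ/(1−δ).
Multiplying by (1−δ): 25 ≥ 34(1−δ) + 11δ = 34 − 23δ.
So 23δ ≥ 9, i.e. δ ≥ 9/23.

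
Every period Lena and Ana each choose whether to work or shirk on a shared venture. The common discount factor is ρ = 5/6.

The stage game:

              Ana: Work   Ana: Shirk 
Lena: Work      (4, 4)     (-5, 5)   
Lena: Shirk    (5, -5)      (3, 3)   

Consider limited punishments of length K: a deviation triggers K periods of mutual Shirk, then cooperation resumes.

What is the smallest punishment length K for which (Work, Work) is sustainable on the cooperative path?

2

Need Σ_{k=1}^{K} ρ^k ≥ (5−4)/(4−3) = 1.0000 at ρ = 5/6.
At K = 1 the sum is 0.8333 < 1.0000; at K = 2 it is 1.5278 ≥ 1.0000.
So the minimum punishment length is K = 2.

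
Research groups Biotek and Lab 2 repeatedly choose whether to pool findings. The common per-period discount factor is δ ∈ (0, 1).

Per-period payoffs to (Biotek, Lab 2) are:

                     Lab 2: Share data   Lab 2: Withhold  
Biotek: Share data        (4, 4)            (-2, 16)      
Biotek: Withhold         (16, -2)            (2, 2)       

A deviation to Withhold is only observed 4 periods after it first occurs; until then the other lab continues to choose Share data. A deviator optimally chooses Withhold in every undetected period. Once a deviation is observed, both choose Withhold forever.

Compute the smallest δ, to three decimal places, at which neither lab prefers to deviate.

0.962

A deviator earns 16 for 4 periods, then 2 forever; cooperating earns 4 forever. Multiplying the IC by (1−δ):
4 ≥ 16(1−δ^4) + 2δ^4, so 14·δ^4 ≥ 12 and δ^4 ≥ 6/7.
δ ≥ (6/7)^(1/4) ≈ 0.962.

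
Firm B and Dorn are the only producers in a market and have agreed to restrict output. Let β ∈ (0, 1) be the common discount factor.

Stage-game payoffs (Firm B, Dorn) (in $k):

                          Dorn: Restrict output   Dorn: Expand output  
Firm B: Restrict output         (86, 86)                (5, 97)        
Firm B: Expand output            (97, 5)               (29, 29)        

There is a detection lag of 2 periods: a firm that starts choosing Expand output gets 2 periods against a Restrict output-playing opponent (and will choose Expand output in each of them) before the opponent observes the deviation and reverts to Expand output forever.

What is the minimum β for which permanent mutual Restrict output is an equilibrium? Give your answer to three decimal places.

A deviator earns 97 for 2 periods, then 29 forever; cooperating earns 86 forever. Multiplying the IC by (1−β):
86 ≥ 97(1−β^2) + 29β^2, so 68·β^2 ≥ 11 and β^2 ≥ 11/68.
β ≥ (11/68)^(1/2) ≈ 0.402.

0.402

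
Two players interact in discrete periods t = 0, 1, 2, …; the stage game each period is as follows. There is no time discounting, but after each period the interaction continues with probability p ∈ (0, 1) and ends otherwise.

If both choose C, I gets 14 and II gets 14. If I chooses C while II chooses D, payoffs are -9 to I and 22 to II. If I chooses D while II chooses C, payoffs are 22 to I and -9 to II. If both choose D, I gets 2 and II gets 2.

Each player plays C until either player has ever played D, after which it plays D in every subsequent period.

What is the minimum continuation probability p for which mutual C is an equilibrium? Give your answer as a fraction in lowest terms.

2/5

Expected cooperation value is 14 + p·14 + p²·14 + … = 14/(1−p); deviation gives 22 + p·2/(1−p).
14 ≥ 22(1−p) + 2p ⇒ 20p ≥ 8 ⇒ p ≥ 8/20 = 2/5.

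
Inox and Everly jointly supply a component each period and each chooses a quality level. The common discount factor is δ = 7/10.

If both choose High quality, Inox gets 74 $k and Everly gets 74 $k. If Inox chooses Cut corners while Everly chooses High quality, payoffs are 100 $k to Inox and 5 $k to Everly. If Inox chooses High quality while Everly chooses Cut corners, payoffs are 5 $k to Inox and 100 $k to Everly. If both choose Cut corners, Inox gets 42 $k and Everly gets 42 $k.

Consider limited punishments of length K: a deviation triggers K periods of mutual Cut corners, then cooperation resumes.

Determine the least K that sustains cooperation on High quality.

Need Σ_{k=1}^{K} δ^k ≥ (100−74)/(74−42) = 0.8125 at δ = 7/10.
At K = 1 the sum is 0.7000 < 0.8125; at K = 2 it is 1.1900 ≥ 0.8125.
So the minimum punishment length is K = 2.

2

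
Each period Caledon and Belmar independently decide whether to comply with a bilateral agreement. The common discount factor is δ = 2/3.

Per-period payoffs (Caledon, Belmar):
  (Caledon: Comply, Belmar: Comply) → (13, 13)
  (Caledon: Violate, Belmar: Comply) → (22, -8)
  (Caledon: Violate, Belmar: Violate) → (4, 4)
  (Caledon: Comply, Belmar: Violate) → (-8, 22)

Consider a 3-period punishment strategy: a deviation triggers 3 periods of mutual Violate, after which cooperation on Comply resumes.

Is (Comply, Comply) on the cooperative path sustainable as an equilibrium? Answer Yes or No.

A one-shot deviation gives 22 now, then 4 for 3 periods, then back to 13.
Gain from deviating: (22−13) today; loss: (13−4) in each of the next 3 periods.
No-deviation condition: (13−4)(δ+…+δ^3) ≥ 22−13, i.e. δ+…+δ^3 ≥ 1.
At δ = 2/3: δ+…+δ^3 = 1.4074 ≥ 1.0000.
So cooperation is sustainable.

Yes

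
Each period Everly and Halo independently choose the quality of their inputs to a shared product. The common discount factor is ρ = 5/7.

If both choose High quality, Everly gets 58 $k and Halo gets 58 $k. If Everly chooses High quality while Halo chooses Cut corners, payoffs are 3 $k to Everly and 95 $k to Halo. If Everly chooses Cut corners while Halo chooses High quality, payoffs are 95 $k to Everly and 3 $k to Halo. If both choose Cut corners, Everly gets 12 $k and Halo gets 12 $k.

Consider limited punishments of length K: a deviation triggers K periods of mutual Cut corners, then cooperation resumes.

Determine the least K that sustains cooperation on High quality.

IC: ρ(1−ρ^K)/(1−ρ) ≥ (95−58)/(58−12) = 37/46.
With ρ = 5/7: need 1 − ρ^K ≥ 37/46·(1−5/7)/(5/7), i.e. ρ^K ≤ 0.6783.
Since (5/7)^1 = 0.7143 and (5/7)^2 = 0.5102, the smallest such K is 2.

2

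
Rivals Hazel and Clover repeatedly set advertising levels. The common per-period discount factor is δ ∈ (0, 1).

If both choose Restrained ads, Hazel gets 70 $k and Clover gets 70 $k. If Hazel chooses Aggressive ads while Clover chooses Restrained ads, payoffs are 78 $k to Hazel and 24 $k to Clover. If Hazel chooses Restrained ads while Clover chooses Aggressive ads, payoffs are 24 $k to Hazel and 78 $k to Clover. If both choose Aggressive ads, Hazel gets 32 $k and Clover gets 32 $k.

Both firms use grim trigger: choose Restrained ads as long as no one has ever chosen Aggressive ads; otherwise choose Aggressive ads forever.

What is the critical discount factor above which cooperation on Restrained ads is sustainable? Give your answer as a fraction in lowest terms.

One-period gain from deviating is 78 − 70 = 8. The loss is 70 − 32 = 38 in every subsequent period, with present value 38·δ/(1−δ).
Deviation is unprofitable when 38·δ/(1−δ) ≥ 8, i.e. δ/(1−δ) ≥ 4/19.
Equivalently δ ≥ 8/(8+38) = 4/23.

4/23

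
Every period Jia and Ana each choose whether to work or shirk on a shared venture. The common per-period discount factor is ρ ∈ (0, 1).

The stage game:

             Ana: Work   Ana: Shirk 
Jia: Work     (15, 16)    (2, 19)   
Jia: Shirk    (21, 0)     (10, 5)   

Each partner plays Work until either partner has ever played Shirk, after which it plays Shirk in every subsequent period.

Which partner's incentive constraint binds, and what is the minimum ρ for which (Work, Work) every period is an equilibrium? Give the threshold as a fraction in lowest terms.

For Jia: deviation gain 21−15 = 6, per-period punishment loss 15−10 = 5. IC gives ρ ≥ 6/11.
For Ana: gain 3, loss 11 per period, so ρ ≥ 3/14.
The tighter constraint is Jia's, so cooperation needs ρ ≥ 6/11.

Jia; ρ ≥ 6/11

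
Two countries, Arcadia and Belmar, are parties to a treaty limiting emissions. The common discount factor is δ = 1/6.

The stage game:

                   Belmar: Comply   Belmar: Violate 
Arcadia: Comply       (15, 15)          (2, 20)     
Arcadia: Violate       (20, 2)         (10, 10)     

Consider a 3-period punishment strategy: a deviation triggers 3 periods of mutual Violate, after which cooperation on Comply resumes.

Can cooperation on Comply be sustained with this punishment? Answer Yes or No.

A one-shot deviation gives 20 now, then 10 for 3 periods, then back to 15.
Gain from deviating: (20−15) today; loss: (15−10) in each of the next 3 periods.
No-deviation condition: (15−10)(δ+…+δ^3) ≥ 20−15, i.e. δ+…+δ^3 ≥ 1.
At δ = 1/6: δ+…+δ^3 = 0.1991 < 1.0000.
So cooperation is not sustainable.

No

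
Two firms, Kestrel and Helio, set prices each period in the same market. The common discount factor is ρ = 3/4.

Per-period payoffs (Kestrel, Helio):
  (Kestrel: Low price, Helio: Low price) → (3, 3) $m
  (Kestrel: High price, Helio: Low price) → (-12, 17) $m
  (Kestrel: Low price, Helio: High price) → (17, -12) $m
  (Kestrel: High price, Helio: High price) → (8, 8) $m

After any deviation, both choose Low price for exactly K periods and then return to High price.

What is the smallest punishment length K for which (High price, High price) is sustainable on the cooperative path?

No profitable deviation requires (8−3)(ρ+…+ρ^K) ≥ 17−8, i.e. ρ+…+ρ^K ≥ 9/5 ≈ 1.8000.
With ρ = 3/4, the partial sums are K=1: 0.7500, K=2: 1.3125, K=3: 1.7344, K=4: 2.0508.
K = 4 is the first length at which the sum reaches 1.8000.

4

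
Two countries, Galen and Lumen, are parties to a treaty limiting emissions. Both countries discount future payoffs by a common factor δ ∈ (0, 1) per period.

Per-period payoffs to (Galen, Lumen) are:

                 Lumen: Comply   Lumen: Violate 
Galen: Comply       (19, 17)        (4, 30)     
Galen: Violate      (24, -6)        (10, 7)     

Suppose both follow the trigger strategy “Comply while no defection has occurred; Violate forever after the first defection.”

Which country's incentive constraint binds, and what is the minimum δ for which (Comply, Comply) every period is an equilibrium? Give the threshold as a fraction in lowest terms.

Galen: cooperation gives 19 each period; deviation gives 24 once then 10 forever.
  19/(1−δ) ≥ 24 + 10δ/(1−δ) ⇒ δ ≥ 5/14.
Lumen: cooperation gives 17 each period; deviation gives 30 once then 7 forever.
  δ ≥ 13/23.
Both must hold, so the binding constraint is Lumen's: δ ≥ 13/23.

Lumen; δ ≥ 13/23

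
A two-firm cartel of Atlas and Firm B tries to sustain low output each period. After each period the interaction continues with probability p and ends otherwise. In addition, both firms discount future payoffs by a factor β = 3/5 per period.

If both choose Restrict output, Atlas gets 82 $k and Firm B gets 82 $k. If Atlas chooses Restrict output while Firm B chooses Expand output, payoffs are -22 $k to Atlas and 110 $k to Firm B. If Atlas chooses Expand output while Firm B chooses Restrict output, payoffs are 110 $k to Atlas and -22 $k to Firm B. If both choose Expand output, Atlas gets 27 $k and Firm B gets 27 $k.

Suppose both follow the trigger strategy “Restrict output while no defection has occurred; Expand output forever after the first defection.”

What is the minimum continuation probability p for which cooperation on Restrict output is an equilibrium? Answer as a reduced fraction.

Expected continuation weight on next period's payoff is β·p = 3/5·p, which plays the role of the discount factor.
Cooperation requires 3/5·p ≥ (110−82)/(110−27) = 28/83, hence p ≥ 140/249.

140/249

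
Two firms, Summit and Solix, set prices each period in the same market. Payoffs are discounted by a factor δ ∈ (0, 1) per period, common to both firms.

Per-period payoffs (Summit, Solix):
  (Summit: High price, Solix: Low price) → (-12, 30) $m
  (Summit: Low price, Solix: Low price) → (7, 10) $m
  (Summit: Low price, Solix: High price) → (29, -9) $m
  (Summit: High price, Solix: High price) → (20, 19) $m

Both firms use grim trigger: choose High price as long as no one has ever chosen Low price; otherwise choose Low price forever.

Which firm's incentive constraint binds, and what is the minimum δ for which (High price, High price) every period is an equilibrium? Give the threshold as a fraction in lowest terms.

For Summit: deviation gain 29−20 = 9, per-period punishment loss 20−7 = 13. IC gives δ ≥ 9/22.
For Solix: gain 11, loss 9 per period, so δ ≥ 11/20.
The tighter constraint is Solix's, so cooperation needs δ ≥ 11/20.

Solix; δ ≥ 11/20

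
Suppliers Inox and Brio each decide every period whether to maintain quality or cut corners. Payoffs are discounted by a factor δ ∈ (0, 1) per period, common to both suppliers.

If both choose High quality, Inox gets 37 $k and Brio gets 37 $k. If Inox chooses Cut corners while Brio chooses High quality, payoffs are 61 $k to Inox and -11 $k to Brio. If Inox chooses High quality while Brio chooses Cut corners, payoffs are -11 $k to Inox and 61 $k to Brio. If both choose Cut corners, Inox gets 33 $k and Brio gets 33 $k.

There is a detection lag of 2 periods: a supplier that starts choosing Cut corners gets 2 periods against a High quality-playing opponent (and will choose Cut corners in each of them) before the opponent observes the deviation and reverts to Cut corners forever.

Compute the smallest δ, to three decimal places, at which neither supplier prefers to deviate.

Deviating for the 2 undetected periods gains 61−37 = 24 per period over cooperation, then loses 37−33 = 4 per period forever once punishment starts.
Gain: 24(1 + δ + … + δ^1); loss: 4·δ^2/(1−δ).
No profitable deviation ⇔ 24(1−δ^2) ≤ 4·δ^2, i.e. δ^2 ≥ 24/(24+4) = 6/7.
Hence δ ≥ (6/7)^(1/2) ≈ 0.926.

0.926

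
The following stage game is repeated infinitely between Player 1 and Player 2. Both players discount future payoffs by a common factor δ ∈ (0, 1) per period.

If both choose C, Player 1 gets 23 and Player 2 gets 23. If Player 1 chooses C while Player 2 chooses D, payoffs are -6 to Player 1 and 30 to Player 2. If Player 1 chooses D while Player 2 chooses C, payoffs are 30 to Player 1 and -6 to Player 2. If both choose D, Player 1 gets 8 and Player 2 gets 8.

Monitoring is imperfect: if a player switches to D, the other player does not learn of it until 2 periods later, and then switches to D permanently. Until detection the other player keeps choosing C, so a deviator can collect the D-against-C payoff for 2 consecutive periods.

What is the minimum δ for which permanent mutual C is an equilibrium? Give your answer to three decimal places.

0.564

Deviating for the 2 undetected periods gains 30−23 = 7 per period over cooperation, then loses 23−8 = 15 per period forever once punishment starts.
Gain: 7(1 + δ + … + δ^1); loss: 15·δ^2/(1−δ).
No profitable deviation ⇔ 7(1−δ^2) ≤ 15·δ^2, i.e. δ^2 ≥ 7/(7+15) = 7/22.
Hence δ ≥ (7/22)^(1/2) ≈ 0.564.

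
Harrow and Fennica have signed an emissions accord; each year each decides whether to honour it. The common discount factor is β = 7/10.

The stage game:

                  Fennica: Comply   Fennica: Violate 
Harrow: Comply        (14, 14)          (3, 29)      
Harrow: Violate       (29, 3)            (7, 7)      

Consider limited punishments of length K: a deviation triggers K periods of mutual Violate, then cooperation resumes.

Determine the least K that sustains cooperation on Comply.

8

No profitable deviation requires (14−7)(β+…+β^K) ≥ 29−14, i.e. β+…+β^K ≥ 15/7 ≈ 2.1429.
With β = 7/10, the partial sums are K=1: 0.7000, K=2: 1.1900, …, K=6: 2.0588, K=7: 2.1412, K=8: 2.1988.
K = 8 is the first length at which the sum reaches 2.1429.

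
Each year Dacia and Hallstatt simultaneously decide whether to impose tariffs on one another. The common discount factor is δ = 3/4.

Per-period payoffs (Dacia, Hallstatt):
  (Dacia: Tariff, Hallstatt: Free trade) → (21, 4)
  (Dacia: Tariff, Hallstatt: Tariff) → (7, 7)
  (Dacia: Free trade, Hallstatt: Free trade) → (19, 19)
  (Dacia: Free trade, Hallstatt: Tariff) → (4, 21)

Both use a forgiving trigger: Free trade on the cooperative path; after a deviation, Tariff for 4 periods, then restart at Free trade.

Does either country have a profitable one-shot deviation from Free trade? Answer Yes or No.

No

Comparing payoff streams over the 5 periods until play realigns: cooperate → 19(1+δ+…+δ^4); deviate → 21 + 7(δ+…+δ^4).
Cooperation is sustained iff (19−7)(δ+…+δ^4) ≥ 21−19.
δ+…+δ^4 = 3/4·(1−(3/4)^4)/(1−3/4) = 2.0508, and (21−19)/(19−7) = 0.1667.
2.0508 ≥ 0.1667, so cooperation is sustainable.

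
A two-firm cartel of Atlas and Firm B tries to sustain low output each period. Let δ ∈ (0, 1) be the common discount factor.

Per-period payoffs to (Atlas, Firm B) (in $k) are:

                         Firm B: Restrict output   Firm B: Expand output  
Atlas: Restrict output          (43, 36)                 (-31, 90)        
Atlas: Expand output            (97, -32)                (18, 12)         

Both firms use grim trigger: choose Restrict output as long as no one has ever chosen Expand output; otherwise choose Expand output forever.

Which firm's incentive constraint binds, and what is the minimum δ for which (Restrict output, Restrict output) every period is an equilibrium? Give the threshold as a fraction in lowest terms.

For Atlas: deviation gain 97−43 = 54, per-period punishment loss 43−18 = 25. IC gives δ ≥ 54/79.
For Firm B: gain 54, loss 24 per period, so δ ≥ 54/78 = 9/13.
The tighter constraint is Firm B's, so cooperation needs δ ≥ 9/13.

Firm B; δ ≥ 9/13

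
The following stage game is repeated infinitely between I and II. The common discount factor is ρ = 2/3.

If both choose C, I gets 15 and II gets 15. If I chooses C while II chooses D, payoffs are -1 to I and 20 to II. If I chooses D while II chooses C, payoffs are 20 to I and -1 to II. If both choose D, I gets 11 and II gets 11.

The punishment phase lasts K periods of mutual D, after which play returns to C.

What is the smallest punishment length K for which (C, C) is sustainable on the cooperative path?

No profitable deviation requires (15−11)(ρ+…+ρ^K) ≥ 20−15, i.e. ρ+…+ρ^K ≥ 5/4 ≈ 1.2500.
With ρ = 2/3, the partial sums are K=1: 0.6667, K=2: 1.1111, K=3: 1.4074.
K = 3 is the first length at which the sum reaches 1.2500.

3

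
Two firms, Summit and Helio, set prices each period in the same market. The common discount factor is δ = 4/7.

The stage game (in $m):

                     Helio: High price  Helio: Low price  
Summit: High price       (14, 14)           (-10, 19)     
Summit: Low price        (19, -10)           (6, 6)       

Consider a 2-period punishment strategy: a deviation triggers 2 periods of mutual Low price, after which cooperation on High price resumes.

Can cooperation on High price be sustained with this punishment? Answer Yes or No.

Yes

IC: δ+…+δ^2 ≥ (19−14)/(14−6) = 5/8.
At δ = 4/7: partial sum = 0.8980 ≥ 0.6250. Cooperation sustainable.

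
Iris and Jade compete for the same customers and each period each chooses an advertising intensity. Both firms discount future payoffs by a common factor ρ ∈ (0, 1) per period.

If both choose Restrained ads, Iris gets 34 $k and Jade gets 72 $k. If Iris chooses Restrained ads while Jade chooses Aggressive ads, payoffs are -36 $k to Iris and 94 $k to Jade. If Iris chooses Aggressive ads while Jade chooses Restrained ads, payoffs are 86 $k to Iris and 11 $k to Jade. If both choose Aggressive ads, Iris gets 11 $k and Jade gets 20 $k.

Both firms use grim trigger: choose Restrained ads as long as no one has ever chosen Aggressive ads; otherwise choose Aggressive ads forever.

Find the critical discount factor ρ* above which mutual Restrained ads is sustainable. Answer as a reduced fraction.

52/75

Iris: cooperation gives 34 each period; deviation gives 86 once then 11 forever.
  34/(1−ρ) ≥ 86 + 11ρ/(1−ρ) ⇒ ρ ≥ 52/75.
Jade: cooperation gives 72 each period; deviation gives 94 once then 20 forever.
  ρ ≥ 22/74 = 11/37.
Both must hold, so the binding constraint is Iris's: ρ ≥ 52/75.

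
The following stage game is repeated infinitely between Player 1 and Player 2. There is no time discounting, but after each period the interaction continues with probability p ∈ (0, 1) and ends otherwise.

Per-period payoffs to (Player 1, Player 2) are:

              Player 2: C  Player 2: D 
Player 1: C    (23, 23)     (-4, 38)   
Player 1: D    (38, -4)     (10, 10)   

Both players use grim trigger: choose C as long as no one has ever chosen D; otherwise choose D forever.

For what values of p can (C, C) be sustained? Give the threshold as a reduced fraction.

15/28

Expected cooperation value is 23 + p·23 + p²·23 + … = 23/(1−p); deviation gives 38 + p·10/(1−p).
23 ≥ 38(1−p) + 10p ⇒ 28p ≥ 15 ⇒ p ≥ 15/28.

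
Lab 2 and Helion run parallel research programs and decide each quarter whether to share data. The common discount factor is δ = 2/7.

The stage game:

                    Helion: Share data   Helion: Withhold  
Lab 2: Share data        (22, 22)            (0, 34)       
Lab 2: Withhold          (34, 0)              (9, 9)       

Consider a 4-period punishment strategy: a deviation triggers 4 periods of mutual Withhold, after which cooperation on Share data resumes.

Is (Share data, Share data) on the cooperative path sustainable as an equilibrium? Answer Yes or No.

No

IC: δ+…+δ^4 ≥ (34−22)/(22−9) = 12/13.
At δ = 2/7: partial sum = 0.3973 < 0.9231. Cooperation not sustainable.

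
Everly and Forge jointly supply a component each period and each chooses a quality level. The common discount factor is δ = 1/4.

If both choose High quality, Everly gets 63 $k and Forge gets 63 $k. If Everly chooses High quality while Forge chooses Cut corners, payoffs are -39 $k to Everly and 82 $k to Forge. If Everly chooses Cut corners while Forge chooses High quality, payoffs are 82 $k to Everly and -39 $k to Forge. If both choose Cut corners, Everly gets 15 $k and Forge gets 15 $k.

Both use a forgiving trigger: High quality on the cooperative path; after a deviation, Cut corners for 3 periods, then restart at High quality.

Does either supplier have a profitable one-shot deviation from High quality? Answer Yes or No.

Comparing payoff streams over the 4 periods until play realigns: cooperate → 63(1+δ+…+δ^3); deviate → 82 + 15(δ+…+δ^3).
Cooperation is sustained iff (63−15)(δ+…+δ^3) ≥ 82−63.
δ+…+δ^3 = 1/4·(1−(1/4)^3)/(1−1/4) = 0.3281, and (82−63)/(63−15) = 0.3958.
0.3281 < 0.3958, so cooperation is not sustainable.

Yes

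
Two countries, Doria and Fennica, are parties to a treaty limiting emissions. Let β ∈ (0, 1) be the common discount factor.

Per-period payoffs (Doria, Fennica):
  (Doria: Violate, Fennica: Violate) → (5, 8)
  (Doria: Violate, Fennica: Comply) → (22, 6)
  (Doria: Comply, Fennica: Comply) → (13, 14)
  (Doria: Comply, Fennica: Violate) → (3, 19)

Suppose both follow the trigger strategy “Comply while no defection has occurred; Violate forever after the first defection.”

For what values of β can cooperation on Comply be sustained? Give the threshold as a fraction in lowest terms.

9/17

For Doria: deviation gain 22−13 = 9, per-period punishment loss 13−5 = 8. IC gives β ≥ 9/17.
For Fennica: gain 5, loss 6 per period, so β ≥ 5/11.
The tighter constraint is Doria's, so cooperation needs β ≥ 9/17.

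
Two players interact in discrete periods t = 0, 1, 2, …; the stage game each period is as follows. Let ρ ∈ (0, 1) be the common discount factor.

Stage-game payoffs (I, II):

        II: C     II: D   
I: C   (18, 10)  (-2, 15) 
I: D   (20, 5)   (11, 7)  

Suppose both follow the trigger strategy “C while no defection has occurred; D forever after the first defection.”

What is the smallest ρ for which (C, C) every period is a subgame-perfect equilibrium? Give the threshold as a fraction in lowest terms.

I: cooperation gives 18 each period; deviation gives 20 once then 11 forever.
  18/(1−ρ) ≥ 20 + 11ρ/(1−ρ) ⇒ ρ ≥ 2/9.
II: cooperation gives 10 each period; deviation gives 15 once then 7 forever.
  ρ ≥ 5/8.
Both must hold, so the binding constraint is II's: ρ ≥ 5/8.

5/8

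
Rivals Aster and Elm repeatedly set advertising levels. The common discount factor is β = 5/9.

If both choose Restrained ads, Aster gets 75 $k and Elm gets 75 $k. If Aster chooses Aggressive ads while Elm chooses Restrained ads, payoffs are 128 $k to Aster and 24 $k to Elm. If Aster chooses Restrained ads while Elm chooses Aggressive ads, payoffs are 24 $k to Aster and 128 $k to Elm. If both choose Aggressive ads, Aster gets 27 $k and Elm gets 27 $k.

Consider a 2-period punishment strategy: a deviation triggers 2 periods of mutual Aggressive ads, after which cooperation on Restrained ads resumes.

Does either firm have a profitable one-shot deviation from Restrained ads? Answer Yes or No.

Yes

IC: β+…+β^2 ≥ (128−75)/(75−27) = 53/48.
At β = 5/9: partial sum = 0.8642 < 1.1042. Cooperation not sustainable.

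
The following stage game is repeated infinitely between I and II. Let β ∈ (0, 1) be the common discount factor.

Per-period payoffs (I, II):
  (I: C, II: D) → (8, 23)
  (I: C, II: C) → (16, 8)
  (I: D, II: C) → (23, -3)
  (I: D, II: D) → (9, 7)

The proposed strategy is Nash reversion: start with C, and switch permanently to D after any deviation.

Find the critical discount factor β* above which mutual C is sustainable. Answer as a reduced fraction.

15/16

For I: deviation gain 23−16 = 7, per-period punishment loss 16−9 = 7. IC gives β ≥ 7/14 = 1/2.
For II: gain 15, loss 1 per period, so β ≥ 15/16.
The tighter constraint is II's, so cooperation needs β ≥ 15/16.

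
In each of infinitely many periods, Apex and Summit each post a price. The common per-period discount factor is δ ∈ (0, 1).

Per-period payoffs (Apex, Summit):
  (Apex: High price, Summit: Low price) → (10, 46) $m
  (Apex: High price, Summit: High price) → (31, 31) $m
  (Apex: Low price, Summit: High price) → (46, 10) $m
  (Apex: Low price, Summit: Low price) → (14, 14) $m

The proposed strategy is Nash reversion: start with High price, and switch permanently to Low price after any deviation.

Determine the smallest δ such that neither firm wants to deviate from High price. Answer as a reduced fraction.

15/32

Cooperation forever yields 31 each period: 31/(1−δ).
Deviating yields 46 once, then 14 forever: 46 + 14δ/(1−δ).
No profitable deviation requires 31/(1−δ) ≥ 46 + 14δ/(1−δ).
Multiplying by (1−δ): 31 ≥ 46(1−δ) + 14δ = 46 − 32δ.
So 32δ ≥ 15, i.e. δ ≥ 15/32.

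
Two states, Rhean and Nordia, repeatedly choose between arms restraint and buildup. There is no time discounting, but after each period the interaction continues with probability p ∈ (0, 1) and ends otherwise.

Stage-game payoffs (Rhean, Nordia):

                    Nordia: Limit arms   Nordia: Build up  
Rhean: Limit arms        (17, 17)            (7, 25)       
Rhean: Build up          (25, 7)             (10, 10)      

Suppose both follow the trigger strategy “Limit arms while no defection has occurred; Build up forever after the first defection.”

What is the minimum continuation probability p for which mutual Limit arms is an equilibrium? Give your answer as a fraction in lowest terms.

8/15

With no time discounting, the continuation probability p plays the role of the discount factor.
Grim-trigger IC: 17/(1−p) ≥ 25 + 10p/(1−p) ⇒ p ≥ (25−17)/(25−10) = 8/15.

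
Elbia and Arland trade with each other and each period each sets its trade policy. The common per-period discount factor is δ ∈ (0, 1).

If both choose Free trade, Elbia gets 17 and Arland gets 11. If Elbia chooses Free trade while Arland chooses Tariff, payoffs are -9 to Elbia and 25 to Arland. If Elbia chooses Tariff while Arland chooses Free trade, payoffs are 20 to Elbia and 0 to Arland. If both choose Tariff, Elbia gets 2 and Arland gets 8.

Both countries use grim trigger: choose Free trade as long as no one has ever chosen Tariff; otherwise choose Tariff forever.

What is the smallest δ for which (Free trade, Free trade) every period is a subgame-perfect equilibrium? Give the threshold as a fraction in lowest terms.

14/17

For Elbia: deviation gain 20−17 = 3, per-period punishment loss 17−2 = 15. IC gives δ ≥ 3/18 = 1/6.
For Arland: gain 14, loss 3 per period, so δ ≥ 14/17.
The tighter constraint is Arland's, so cooperation needs δ ≥ 14/17.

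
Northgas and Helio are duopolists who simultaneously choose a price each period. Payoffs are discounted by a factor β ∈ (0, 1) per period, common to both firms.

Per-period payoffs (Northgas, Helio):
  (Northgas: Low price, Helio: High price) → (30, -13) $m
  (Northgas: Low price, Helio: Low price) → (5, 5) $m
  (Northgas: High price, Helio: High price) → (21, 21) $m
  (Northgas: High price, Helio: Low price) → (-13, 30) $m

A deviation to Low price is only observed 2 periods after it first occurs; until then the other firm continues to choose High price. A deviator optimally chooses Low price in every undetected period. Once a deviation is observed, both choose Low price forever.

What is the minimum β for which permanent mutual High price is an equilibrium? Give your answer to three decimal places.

The best deviation is to choose Low price for all 2 undetected periods, earning 30 each, then 5 forever once detected.
Deviation value: 30(1−β^2)/(1−β) + 5β^2/(1−β); cooperation value: 21/(1−β).
IC: 21 ≥ 30(1−β^2) + 5β^2 = 30 − 25β^2.
So β^2 ≥ 9/25, giving β ≥ (9/25)^(1/2) ≈ 0.600.

0.600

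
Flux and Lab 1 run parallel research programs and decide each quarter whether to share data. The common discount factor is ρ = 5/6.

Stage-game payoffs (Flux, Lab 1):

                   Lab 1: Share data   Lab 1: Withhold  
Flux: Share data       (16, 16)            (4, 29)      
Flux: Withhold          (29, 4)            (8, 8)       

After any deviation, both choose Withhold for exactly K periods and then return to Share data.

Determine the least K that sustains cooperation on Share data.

3

No profitable deviation requires (16−8)(ρ+…+ρ^K) ≥ 29−16, i.e. ρ+…+ρ^K ≥ 13/8 ≈ 1.6250.
With ρ = 5/6, the partial sums are K=1: 0.8333, K=2: 1.5278, K=3: 2.1065.
K = 3 is the first length at which the sum reaches 1.6250.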